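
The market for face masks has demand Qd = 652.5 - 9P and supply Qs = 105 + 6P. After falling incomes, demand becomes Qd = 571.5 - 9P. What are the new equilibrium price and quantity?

P' = 31.1, Q' = 291.6

Original equilibrium: P* = 36.5, Q* = 324.
New equilibrium: 571.5 - 9P = 105 + 6P, so 466.5 = 15P and P' = 31.1; Q' = 571.5 − 9(31.1) = 291.6.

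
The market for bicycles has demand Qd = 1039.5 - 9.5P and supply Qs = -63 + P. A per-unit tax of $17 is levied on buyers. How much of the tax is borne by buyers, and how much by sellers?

Pre-tax equilibrium: P* = 105, Q* = 42.
Tax on buyers shifts demand to Qd = 1039.5 − 9.5(P + 17) = 878 - 9.5P.
878 - 9.5P = -63 + P gives seller price Ps = 1882/21; buyers pay Pb = 1882/21 + 17 = 2239/21.
New quantity: Q = 1039.5 − 9.5(2239/21) = 559/21.
Buyer burden = 2239/21 − 105 = 34/21; seller burden = 105 − 1882/21 = 323/21.

Buyers bear 34/21, sellers bear 323/21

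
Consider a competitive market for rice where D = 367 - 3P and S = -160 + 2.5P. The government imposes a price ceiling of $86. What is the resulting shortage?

Equilibrium price would be P* = 1054/11, so the ceiling at 86 binds.
At P = 86: D = 367 − 3(86) = 109, S = -160 + 2.5(86) = 55.
Shortage = 109 − 55 = 54.

Shortage = 54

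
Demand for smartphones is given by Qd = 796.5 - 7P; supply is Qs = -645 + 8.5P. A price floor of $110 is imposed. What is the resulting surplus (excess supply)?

Equilibrium price would be P* = 93, so the floor at 110 binds.
At P = 110: Qd = 26.5, Qs = 290.
Surplus = 290 − 26.5 = 263.5.

Surplus = 263.5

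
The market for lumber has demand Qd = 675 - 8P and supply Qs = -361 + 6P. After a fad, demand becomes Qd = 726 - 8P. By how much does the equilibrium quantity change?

Original equilibrium: P* = 74, Q* = 83.
New equilibrium: 726 - 8P = -361 + 6P, so 1087 = 14P and P' = 1087/14; Q' = 726 − 8(1087/14) = 734/7.
Change in quantity: 734/7 − 83 = 153/7.

ΔQ = 153/7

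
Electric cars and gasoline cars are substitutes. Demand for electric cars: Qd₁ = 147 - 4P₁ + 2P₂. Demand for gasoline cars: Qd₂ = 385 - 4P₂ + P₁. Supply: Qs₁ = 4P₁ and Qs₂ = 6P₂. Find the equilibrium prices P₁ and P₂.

Market 1: 147 - 4P₁ + 2P₂ = 4P₁ → 8P₁ - 2P₂ = 147.
Market 2: 10P₂ - P₁ = 385.
Eliminating P₂: 10×(1) + 2×(2) gives 78P₁ = 2240, so P₁ = 1120/39.
Back-substitute into (2): P₂ = (385 + 1×1120/39) / 10 = 3227/78.

P₁ = 1120/39, P₂ = 3227/78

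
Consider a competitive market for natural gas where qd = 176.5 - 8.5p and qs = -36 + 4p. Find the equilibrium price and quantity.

p* = 17, q* = 32

Set qd = qs: 176.5 - 8.5p = -36 + 4p.
212.5 = 12.5p, so p* = 17.
q* = 176.5 − 8.5(17) = 32.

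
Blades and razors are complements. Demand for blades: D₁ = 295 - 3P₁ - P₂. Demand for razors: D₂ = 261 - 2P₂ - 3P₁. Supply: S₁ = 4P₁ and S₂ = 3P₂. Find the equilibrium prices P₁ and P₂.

Market 1: 295 - 3P₁ - P₂ = 4P₁ → 7P₁ + P₂ = 295.
Market 2: 5P₂ + 3P₁ = 261.
Eliminating P₂: 5×(1) − 1×(2) gives 32P₁ = 1214, so P₁ = 37.9375.
Back-substitute into (2): P₂ = (261 − 3×37.9375) / 5 = 29.4375.

P₁ = 37.9375, P₂ = 29.4375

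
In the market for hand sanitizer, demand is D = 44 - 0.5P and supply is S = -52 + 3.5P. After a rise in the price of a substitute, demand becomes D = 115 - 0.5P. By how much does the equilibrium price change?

ΔP = 17.75

Original equilibrium: P* = 24, Q* = 32.
New equilibrium: 115 - 0.5P = -52 + 3.5P, so 167 = 4P and P' = 41.75; Q' = 115 − 0.5(41.75) = 94.125.
Change in price: 41.75 − 24 = 17.75.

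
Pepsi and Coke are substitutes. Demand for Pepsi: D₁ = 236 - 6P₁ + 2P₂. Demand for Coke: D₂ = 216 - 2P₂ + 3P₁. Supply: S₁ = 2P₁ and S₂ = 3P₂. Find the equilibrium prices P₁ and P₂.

P₁ = 806/17, P₂ = 1218/17

Market 1: 236 - 6P₁ + 2P₂ = 2P₁ → 8P₁ - 2P₂ = 236.
Market 2: 5P₂ - 3P₁ = 216.
Eliminating P₂: 5×(1) + 2×(2) gives 34P₁ = 1612, so P₁ = 806/17.
Back-substitute into (2): P₂ = (216 + 3×806/17) / 5 = 1218/17.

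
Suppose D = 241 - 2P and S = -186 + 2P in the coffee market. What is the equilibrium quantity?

Set D = S: 241 - 2P = -186 + 2P.
427 = 4P, so P* = 106.75.
Q* = 241 − 2(106.75) = 27.5.

Q* = 27.5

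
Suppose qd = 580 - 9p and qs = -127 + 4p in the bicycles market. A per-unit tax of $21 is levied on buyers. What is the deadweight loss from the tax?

Pre-tax equilibrium: p* = 707/13, q* = 1177/13.
Tax on buyers shifts demand to qd = 580 − 9(p + 21) = 391 - 9p.
391 - 9p = -127 + 4p gives seller price ps = 518/13; buyers pay pb = 518/13 + 21 = 791/13.
New quantity: q = 580 − 9(791/13) = 421/13.
DWL = ½ × 21 × (1177/13 − 421/13) = 7938/13.

Deadweight loss = 7938/13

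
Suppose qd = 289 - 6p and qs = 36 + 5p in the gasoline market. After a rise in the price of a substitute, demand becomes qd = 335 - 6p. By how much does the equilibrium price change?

Original equilibrium: p* = 23, q* = 151.
New equilibrium: 335 - 6p = 36 + 5p, so 299 = 11p and p' = 299/11; q' = 335 − 6(299/11) = 1891/11.
Change in price: 299/11 − 23 = 46/11.

Δp = 46/11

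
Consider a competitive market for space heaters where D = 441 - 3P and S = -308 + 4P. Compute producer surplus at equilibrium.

Producer surplus = 1800

Equilibrium: 441 - 3P = -308 + 4P gives P* = 107, Q* = 120.
Supply starts at P = 77 (where S = 0).
PS = ½(107 − 77)(120) = 1800.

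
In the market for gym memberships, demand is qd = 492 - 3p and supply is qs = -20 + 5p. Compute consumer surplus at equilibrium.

Consumer surplus = 15000

Equilibrium: 492 - 3p = -20 + 5p gives p* = 64, q* = 300.
Demand choke price (qd = 0): p = 164.
CS = ½(164 − 64)(300) = 15000.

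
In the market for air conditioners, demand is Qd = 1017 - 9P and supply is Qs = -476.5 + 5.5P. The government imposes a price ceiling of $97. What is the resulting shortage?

Shortage = 87

Equilibrium price would be P* = 103, so the ceiling at 97 binds.
At P = 97: Qd = 1017 − 9(97) = 144, Qs = -476.5 + 5.5(97) = 57.
Shortage = 144 − 57 = 87.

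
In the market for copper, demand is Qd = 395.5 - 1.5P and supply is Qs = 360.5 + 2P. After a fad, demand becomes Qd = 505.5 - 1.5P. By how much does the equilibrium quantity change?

ΔQ = 440/7

Original equilibrium: P* = 10, Q* = 380.5.
New equilibrium: 505.5 - 1.5P = 360.5 + 2P, so 145 = 3.5P and P' = 290/7; Q' = 505.5 − 1.5(290/7) = 6207/14.
Change in quantity: 6207/14 − 380.5 = 440/7.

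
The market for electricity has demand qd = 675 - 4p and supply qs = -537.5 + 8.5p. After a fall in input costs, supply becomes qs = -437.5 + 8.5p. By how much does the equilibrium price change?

Original equilibrium: p* = 97, q* = 287.
New equilibrium: 675 - 4p = -437.5 + 8.5p, so 1112.5 = 12.5p and p' = 89; q' = 675 − 4(89) = 319.
Change in price: 89 − 97 = -8.

Δp = -8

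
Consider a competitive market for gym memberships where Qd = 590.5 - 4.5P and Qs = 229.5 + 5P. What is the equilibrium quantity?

Q* = 419.5

Set Qd = Qs: 590.5 - 4.5P = 229.5 + 5P.
361 = 9.5P, so P* = 38.
Q* = 590.5 − 4.5(38) = 419.5.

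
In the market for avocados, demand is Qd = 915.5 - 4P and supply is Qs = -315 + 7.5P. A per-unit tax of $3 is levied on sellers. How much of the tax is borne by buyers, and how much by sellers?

Pre-tax equilibrium: P* = 107, Q* = 487.5.
Tax on sellers shifts supply to Qs = -315 + 7.5(P − 3) = -337.5 + 7.5P.
915.5 - 4P = -337.5 + 7.5P gives buyer price Pb = 2506/23; sellers receive Ps = 2506/23 − 3 = 2437/23.
New quantity: Q = 915.5 − 4(2506/23) = 22065/46.
Buyer burden = 2506/23 − 107 = 45/23; seller burden = 107 − 2437/23 = 24/23.

Buyers bear 45/23, sellers bear 24/23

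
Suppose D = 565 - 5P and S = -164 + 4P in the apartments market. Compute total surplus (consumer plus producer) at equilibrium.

Equilibrium: 565 - 5P = -164 + 4P gives P* = 81, Q* = 160.
Demand choke price: P = 113; supply starts at P = 41.
CS = ½(113 − 81)(160) = 2560; PS = ½(81 − 41)(160) = 3200.

Total surplus = 5760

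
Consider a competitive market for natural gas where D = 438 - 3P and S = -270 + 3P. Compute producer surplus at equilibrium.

Equilibrium: 438 - 3P = -270 + 3P gives P* = 118, Q* = 84.
Supply starts at P = 90 (where S = 0).
PS = ½(118 − 90)(84) = 1176.

Producer surplus = 1176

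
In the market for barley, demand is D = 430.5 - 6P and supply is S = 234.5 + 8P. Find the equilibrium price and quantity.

Set D = S: 430.5 - 6P = 234.5 + 8P.
196 = 14P, so P* = 14.
Q* = 430.5 − 6(14) = 346.5.

P* = 14, Q* = 346.5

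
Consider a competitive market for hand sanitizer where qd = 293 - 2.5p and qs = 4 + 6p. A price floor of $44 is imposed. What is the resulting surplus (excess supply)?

Surplus = 85

Equilibrium price would be p* = 34, so the floor at 44 binds.
At p = 44: qd = 183, qs = 268.
Surplus = 268 − 183 = 85.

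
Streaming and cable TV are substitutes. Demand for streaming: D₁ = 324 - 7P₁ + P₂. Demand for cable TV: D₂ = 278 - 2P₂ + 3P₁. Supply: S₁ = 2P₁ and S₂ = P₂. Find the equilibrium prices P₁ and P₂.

P₁ = 625/12, P₂ = 144.75

Market 1: 324 - 7P₁ + P₂ = 2P₁ → 9P₁ - P₂ = 324.
Market 2: 3P₂ - 3P₁ = 278.
Eliminating P₂: 3×(1) + 1×(2) gives 24P₁ = 1250, so P₁ = 625/12.
Back-substitute into (2): P₂ = (278 + 3×625/12) / 3 = 144.75.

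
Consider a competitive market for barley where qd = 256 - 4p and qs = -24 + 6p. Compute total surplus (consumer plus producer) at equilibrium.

Total surplus = 4320

Equilibrium: 256 - 4p = -24 + 6p gives p* = 28, q* = 144.
Demand choke price: p = 64; supply starts at p = 4.
CS = ½(64 − 28)(144) = 2592; PS = ½(28 − 4)(144) = 1728.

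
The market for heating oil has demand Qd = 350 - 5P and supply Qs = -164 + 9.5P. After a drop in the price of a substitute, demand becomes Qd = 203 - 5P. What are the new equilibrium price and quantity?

Original equilibrium: P* = 1028/29, Q* = 5010/29.
New equilibrium: 203 - 5P = -164 + 9.5P, so 367 = 14.5P and P' = 734/29; Q' = 203 − 5(734/29) = 2217/29.

P' = 734/29, Q' = 2217/29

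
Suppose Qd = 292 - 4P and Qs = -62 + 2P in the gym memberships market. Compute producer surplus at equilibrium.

Equilibrium: 292 - 4P = -62 + 2P gives P* = 59, Q* = 56.
Supply starts at P = 31 (where Qs = 0).
PS = ½(59 − 31)(56) = 784.

Producer surplus = 784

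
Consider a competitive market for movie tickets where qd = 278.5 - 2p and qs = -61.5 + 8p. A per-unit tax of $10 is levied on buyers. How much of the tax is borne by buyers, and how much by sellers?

Buyers bear $8, sellers bear $2

Pre-tax equilibrium: p* = 34, q* = 210.5.
Tax on buyers shifts demand to qd = 278.5 − 2(p + 10) = 258.5 - 2p.
258.5 - 2p = -61.5 + 8p gives seller price ps = 32; buyers pay pb = 32 + 10 = 42.
New quantity: q = 278.5 − 2(42) = 194.5.
Buyer burden = 42 − 34 = 8; seller burden = 34 − 32 = 2.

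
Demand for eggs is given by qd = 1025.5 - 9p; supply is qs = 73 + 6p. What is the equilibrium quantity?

Set qd = qs: 1025.5 - 9p = 73 + 6p.
952.5 = 15p, so p* = 63.5.
q* = 1025.5 − 9(63.5) = 454.

q* = 454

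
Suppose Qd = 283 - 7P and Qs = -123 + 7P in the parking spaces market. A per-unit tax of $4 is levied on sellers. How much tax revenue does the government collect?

Pre-tax equilibrium: P* = 29, Q* = 80.
Tax on sellers shifts supply to Qs = -123 + 7(P − 4) = -151 + 7P.
283 - 7P = -151 + 7P gives buyer price Pb = 31; sellers receive Ps = 31 − 4 = 27.
New quantity: Q = 283 − 7(31) = 66.
Revenue = 4 × 66 = 264.

Tax revenue = 264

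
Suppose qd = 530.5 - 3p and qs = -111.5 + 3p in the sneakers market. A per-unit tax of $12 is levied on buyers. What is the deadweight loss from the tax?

Deadweight loss = 108

Pre-tax equilibrium: p* = 107, q* = 209.5.
Tax on buyers shifts demand to qd = 530.5 − 3(p + 12) = 494.5 - 3p.
494.5 - 3p = -111.5 + 3p gives seller price ps = 101; buyers pay pb = 101 + 12 = 113.
New quantity: q = 530.5 − 3(113) = 191.5.
DWL = ½ × 12 × (209.5 − 191.5) = 108.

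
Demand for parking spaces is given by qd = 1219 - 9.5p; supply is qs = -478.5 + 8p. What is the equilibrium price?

p* = 97

Set qd = qs: 1219 - 9.5p = -478.5 + 8p.
1697.5 = 17.5p, so p* = 97.
q* = 1219 − 9.5(97) = 297.5.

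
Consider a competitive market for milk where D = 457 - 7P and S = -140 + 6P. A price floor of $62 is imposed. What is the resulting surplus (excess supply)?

Equilibrium price would be P* = 597/13, so the floor at 62 binds.
At P = 62: D = 23, S = 232.
Surplus = 232 − 23 = 209.

Surplus = 209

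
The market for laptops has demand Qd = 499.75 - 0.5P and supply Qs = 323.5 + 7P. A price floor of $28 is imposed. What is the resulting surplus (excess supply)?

Surplus = 33.75

Equilibrium price would be P* = 23.5, so the floor at 28 binds.
At P = 28: Qd = 485.75, Qs = 519.5.
Surplus = 519.5 − 485.75 = 33.75.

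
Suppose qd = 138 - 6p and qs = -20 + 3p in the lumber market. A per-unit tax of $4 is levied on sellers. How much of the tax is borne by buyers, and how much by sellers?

Buyers bear 4/3, sellers bear 8/3

Pre-tax equilibrium: p* = 158/9, q* = 98/3.
Tax on sellers shifts supply to qs = -20 + 3(p − 4) = -32 + 3p.
138 - 6p = -32 + 3p gives buyer price pb = 170/9; sellers receive ps = 170/9 − 4 = 134/9.
New quantity: q = 138 − 6(170/9) = 74/3.
Buyer burden = 170/9 − 158/9 = 4/3; seller burden = 158/9 − 134/9 = 8/3.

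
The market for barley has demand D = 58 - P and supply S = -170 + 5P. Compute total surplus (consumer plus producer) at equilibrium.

Equilibrium: 58 - P = -170 + 5P gives P* = 38, Q* = 20.
Demand choke price: P = 58; supply starts at P = 34.
CS = ½(58 − 38)(20) = 200; PS = ½(38 − 34)(20) = 40.

Total surplus = 240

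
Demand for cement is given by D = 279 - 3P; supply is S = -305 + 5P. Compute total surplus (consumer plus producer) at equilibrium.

Total surplus = 960

Equilibrium: 279 - 3P = -305 + 5P gives P* = 73, Q* = 60.
Demand choke price: P = 93; supply starts at P = 61.
CS = ½(93 − 73)(60) = 600; PS = ½(73 − 61)(60) = 360.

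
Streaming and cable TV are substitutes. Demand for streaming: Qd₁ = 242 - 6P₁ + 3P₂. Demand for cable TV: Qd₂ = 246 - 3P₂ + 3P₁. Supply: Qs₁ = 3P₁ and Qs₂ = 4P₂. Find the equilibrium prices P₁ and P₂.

P₁ = 1216/27, P₂ = 490/9

Market 1: 242 - 6P₁ + 3P₂ = 3P₁ → 9P₁ - 3P₂ = 242.
Market 2: 7P₂ - 3P₁ = 246.
Eliminating P₂: 7×(1) + 3×(2) gives 54P₁ = 2432, so P₁ = 1216/27.
Back-substitute into (2): P₂ = (246 + 3×1216/27) / 7 = 490/9.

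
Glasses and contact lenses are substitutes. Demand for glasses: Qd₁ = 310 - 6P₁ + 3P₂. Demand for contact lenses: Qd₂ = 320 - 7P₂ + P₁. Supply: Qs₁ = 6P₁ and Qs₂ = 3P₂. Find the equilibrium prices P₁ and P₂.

P₁ = 4060/117, P₂ = 4150/117

Market 1: 310 - 6P₁ + 3P₂ = 6P₁ → 12P₁ - 3P₂ = 310.
Market 2: 10P₂ - P₁ = 320.
Eliminating P₂: 10×(1) + 3×(2) gives 117P₁ = 4060, so P₁ = 4060/117.
Back-substitute into (2): P₂ = (320 + 1×4060/117) / 10 = 4150/117.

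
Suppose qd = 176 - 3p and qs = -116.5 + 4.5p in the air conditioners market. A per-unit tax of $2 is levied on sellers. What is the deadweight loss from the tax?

Deadweight loss = 3.6

Pre-tax equilibrium: p* = 39, q* = 59.
Tax on sellers shifts supply to qs = -116.5 + 4.5(p − 2) = -125.5 + 4.5p.
176 - 3p = -125.5 + 4.5p gives buyer price pb = 40.2; sellers receive ps = 40.2 − 2 = 38.2.
New quantity: q = 176 − 3(40.2) = 55.4.
DWL = ½ × 2 × (59 − 55.4) = 3.6.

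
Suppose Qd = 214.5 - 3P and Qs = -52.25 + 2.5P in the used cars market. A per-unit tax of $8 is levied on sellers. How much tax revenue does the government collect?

Pre-tax equilibrium: P* = 48.5, Q* = 69.
Tax on sellers shifts supply to Qs = -52.25 + 2.5(P − 8) = -72.25 + 2.5P.
214.5 - 3P = -72.25 + 2.5P gives buyer price Pb = 1147/22; sellers receive Ps = 1147/22 − 8 = 971/22.
New quantity: Q = 214.5 − 3(1147/22) = 639/11.
Revenue = 8 × 639/11 = 5112/11.

Tax revenue = 5112/11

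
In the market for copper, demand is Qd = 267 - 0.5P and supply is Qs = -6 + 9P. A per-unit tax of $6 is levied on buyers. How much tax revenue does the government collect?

Pre-tax equilibrium: P* = 546/19, Q* = 4800/19.
Tax on buyers shifts demand to Qd = 267 − 0.5(P + 6) = 264 - 0.5P.
264 - 0.5P = -6 + 9P gives seller price Ps = 540/19; buyers pay Pb = 540/19 + 6 = 654/19.
New quantity: Q = 267 − 0.5(654/19) = 4746/19.
Revenue = 6 × 4746/19 = 28476/19.

Tax revenue = 28476/19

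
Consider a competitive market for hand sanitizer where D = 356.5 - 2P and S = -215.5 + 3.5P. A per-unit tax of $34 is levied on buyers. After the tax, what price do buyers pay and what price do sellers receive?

Buyers pay 1382/11, sellers receive 1008/11

Pre-tax equilibrium: P* = 104, Q* = 148.5.
Tax on buyers shifts demand to D = 356.5 − 2(P + 34) = 288.5 - 2P.
288.5 - 2P = -215.5 + 3.5P gives seller price Ps = 1008/11; buyers pay Pb = 1008/11 + 34 = 1382/11.
New quantity: Q = 356.5 − 2(1382/11) = 2315/22.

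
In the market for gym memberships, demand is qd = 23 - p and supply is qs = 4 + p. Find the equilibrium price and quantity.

Set qd = qs: 23 - p = 4 + p.
19 = 2p, so p* = 9.5.
q* = 23 − 1(9.5) = 13.5.

p* = 9.5, q* = 13.5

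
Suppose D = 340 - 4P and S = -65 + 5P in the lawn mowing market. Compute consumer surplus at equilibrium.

Consumer surplus = 3200

Equilibrium: 340 - 4P = -65 + 5P gives P* = 45, Q* = 160.
Demand choke price (D = 0): P = 85.
CS = ½(85 − 45)(160) = 3200.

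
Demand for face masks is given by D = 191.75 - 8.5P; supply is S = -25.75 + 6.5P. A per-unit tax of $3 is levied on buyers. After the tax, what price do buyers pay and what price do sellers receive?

Buyers pay $15.8, sellers receive $12.8

Pre-tax equilibrium: P* = 14.5, Q* = 68.5.
Tax on buyers shifts demand to D = 191.75 − 8.5(P + 3) = 166.25 - 8.5P.
166.25 - 8.5P = -25.75 + 6.5P gives seller price Ps = 12.8; buyers pay Pb = 12.8 + 3 = 15.8.
New quantity: Q = 191.75 − 8.5(15.8) = 57.45.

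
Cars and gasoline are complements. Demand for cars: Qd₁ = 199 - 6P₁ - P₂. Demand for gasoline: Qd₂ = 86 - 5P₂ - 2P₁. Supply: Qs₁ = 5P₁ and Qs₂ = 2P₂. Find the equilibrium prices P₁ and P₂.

Market 1: 199 - 6P₁ - P₂ = 5P₁ → 11P₁ + P₂ = 199.
Market 2: 7P₂ + 2P₁ = 86.
Eliminating P₂: 7×(1) − 1×(2) gives 75P₁ = 1307, so P₁ = 1307/75.
Back-substitute into (2): P₂ = (86 − 2×1307/75) / 7 = 548/75.

P₁ = 1307/75, P₂ = 548/75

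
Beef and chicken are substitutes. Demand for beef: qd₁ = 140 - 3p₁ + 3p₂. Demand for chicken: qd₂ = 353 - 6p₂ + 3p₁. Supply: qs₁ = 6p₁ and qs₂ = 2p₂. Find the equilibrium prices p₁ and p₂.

p₁ = 2179/63, p₂ = 1199/21

Market 1: 140 - 3p₁ + 3p₂ = 6p₁ → 9p₁ - 3p₂ = 140.
Market 2: 8p₂ - 3p₁ = 353.
Eliminating p₂: 8×(1) + 3×(2) gives 63p₁ = 2179, so p₁ = 2179/63.
Back-substitute into (2): p₂ = (353 + 3×2179/63) / 8 = 1199/21.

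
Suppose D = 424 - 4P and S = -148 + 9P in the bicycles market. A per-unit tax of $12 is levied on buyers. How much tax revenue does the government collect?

Tax revenue = 33504/13

Pre-tax equilibrium: P* = 44, Q* = 248.
Tax on buyers shifts demand to D = 424 − 4(P + 12) = 376 - 4P.
376 - 4P = -148 + 9P gives seller price Ps = 524/13; buyers pay Pb = 524/13 + 12 = 680/13.
New quantity: Q = 424 − 4(680/13) = 2792/13.
Revenue = 12 × 2792/13 = 33504/13.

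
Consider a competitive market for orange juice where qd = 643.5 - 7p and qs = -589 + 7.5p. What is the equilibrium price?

p* = 85

Set qd = qs: 643.5 - 7p = -589 + 7.5p.
1232.5 = 14.5p, so p* = 85.
q* = 643.5 − 7(85) = 48.5.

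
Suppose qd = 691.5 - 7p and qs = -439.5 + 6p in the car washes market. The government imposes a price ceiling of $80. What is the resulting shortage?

Equilibrium price would be p* = 87, so the ceiling at 80 binds.
At p = 80: qd = 691.5 − 7(80) = 131.5, qs = -439.5 + 6(80) = 40.5.
Shortage = 131.5 − 40.5 = 91.

Shortage = 91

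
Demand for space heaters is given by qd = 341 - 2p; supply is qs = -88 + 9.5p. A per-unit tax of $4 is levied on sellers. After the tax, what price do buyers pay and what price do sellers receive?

Pre-tax equilibrium: p* = 858/23, q* = 6127/23.
Tax on sellers shifts supply to qs = -88 + 9.5(p − 4) = -126 + 9.5p.
341 - 2p = -126 + 9.5p gives buyer price pb = 934/23; sellers receive ps = 934/23 − 4 = 842/23.
New quantity: q = 341 − 2(934/23) = 5975/23.

Buyers pay 934/23, sellers receive 842/23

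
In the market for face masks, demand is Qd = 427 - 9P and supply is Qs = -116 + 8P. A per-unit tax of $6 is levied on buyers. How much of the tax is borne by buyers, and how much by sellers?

Pre-tax equilibrium: P* = 543/17, Q* = 2372/17.
Tax on buyers shifts demand to Qd = 427 − 9(P + 6) = 373 - 9P.
373 - 9P = -116 + 8P gives seller price Ps = 489/17; buyers pay Pb = 489/17 + 6 = 591/17.
New quantity: Q = 427 − 9(591/17) = 1940/17.
Buyer burden = 591/17 − 543/17 = 48/17; seller burden = 543/17 − 489/17 = 54/17.

Buyers bear 48/17, sellers bear 54/17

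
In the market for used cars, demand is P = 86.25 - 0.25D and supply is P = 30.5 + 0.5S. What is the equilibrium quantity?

Set the two price expressions equal: 86.25 - 0.25Q = 30.5 + 0.5Q.
55.75 = 0.75Q, so Q* = 223/3.
P* = 86.25 − (0.25)(223/3) = 203/3.

Q* = 223/3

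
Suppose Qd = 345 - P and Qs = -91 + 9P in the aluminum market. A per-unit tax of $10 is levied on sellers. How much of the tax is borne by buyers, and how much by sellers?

Pre-tax equilibrium: P* = 43.6, Q* = 301.4.
Tax on sellers shifts supply to Qs = -91 + 9(P − 10) = -181 + 9P.
345 - P = -181 + 9P gives buyer price Pb = 52.6; sellers receive Ps = 52.6 − 10 = 42.6.
New quantity: Q = 345 − 1(52.6) = 292.4.
Buyer burden = 52.6 − 43.6 = 9; seller burden = 43.6 − 42.6 = 1.

Buyers bear $9, sellers bear $1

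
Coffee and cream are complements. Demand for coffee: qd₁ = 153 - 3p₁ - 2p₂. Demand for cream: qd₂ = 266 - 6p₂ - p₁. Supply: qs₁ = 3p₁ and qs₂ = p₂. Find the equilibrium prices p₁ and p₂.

p₁ = 13.475, p₂ = 36.075

Market 1: 153 - 3p₁ - 2p₂ = 3p₁ → 6p₁ + 2p₂ = 153.
Market 2: 7p₂ + p₁ = 266.
Eliminating p₂: 7×(1) − 2×(2) gives 40p₁ = 539, so p₁ = 13.475.
Back-substitute into (2): p₂ = (266 − 1×13.475) / 7 = 36.075.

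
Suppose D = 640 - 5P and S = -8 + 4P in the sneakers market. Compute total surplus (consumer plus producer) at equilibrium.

Equilibrium: 640 - 5P = -8 + 4P gives P* = 72, Q* = 280.
Demand choke price: P = 128; supply starts at P = 2.
CS = ½(128 − 72)(280) = 7840; PS = ½(72 − 2)(280) = 9800.

Total surplus = 17640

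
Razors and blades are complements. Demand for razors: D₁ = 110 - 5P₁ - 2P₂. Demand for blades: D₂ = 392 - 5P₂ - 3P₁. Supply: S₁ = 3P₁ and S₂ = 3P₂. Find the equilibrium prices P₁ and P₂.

Market 1: 110 - 5P₁ - 2P₂ = 3P₁ → 8P₁ + 2P₂ = 110.
Market 2: 8P₂ + 3P₁ = 392.
Eliminating P₂: 8×(1) − 2×(2) gives 58P₁ = 96, so P₁ = 48/29.
Back-substitute into (2): P₂ = (392 − 3×48/29) / 8 = 1403/29.

P₁ = 48/29, P₂ = 1403/29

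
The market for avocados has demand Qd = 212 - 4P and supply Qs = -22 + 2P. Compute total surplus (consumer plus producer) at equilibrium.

Equilibrium: 212 - 4P = -22 + 2P gives P* = 39, Q* = 56.
Demand choke price: P = 53; supply starts at P = 11.
CS = ½(53 − 39)(56) = 392; PS = ½(39 − 11)(56) = 784.

Total surplus = 1176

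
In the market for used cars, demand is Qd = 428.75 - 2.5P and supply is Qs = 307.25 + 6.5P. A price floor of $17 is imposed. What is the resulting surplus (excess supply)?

Surplus = 31.5

Equilibrium price would be P* = 13.5, so the floor at 17 binds.
At P = 17: Qd = 386.25, Qs = 417.75.
Surplus = 417.75 − 386.25 = 31.5.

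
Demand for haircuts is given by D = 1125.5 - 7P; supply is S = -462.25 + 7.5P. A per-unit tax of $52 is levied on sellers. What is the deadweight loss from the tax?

Deadweight loss = 141960/29

Pre-tax equilibrium: P* = 109.5, Q* = 359.
Tax on sellers shifts supply to S = -462.25 + 7.5(P − 52) = -852.25 + 7.5P.
1125.5 - 7P = -852.25 + 7.5P gives buyer price Pb = 7911/58; sellers receive Ps = 7911/58 − 52 = 4895/58.
New quantity: Q = 1125.5 − 7(7911/58) = 4951/29.
DWL = ½ × 52 × (359 − 4951/29) = 141960/29.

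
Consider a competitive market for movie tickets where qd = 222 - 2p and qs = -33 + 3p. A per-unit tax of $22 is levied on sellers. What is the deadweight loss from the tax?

Deadweight loss = 290.4

Pre-tax equilibrium: p* = 51, q* = 120.
Tax on sellers shifts supply to qs = -33 + 3(p − 22) = -99 + 3p.
222 - 2p = -99 + 3p gives buyer price pb = 64.2; sellers receive ps = 64.2 − 22 = 42.2.
New quantity: q = 222 − 2(64.2) = 93.6.
DWL = ½ × 22 × (120 − 93.6) = 290.4.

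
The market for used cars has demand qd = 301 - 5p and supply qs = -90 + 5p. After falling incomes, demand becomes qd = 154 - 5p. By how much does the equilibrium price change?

Original equilibrium: p* = 39.1, q* = 105.5.
New equilibrium: 154 - 5p = -90 + 5p, so 244 = 10p and p' = 24.4; q' = 154 − 5(24.4) = 32.
Change in price: 24.4 − 39.1 = -14.7.

Δp = -14.7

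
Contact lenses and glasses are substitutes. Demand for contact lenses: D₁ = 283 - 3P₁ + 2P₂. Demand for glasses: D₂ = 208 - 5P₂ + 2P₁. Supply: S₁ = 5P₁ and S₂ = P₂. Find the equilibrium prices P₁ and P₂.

P₁ = 1057/22, P₂ = 1115/22

Market 1: 283 - 3P₁ + 2P₂ = 5P₁ → 8P₁ - 2P₂ = 283.
Market 2: 6P₂ - 2P₁ = 208.
Eliminating P₂: 6×(1) + 2×(2) gives 44P₁ = 2114, so P₁ = 1057/22.
Back-substitute into (2): P₂ = (208 + 2×1057/22) / 6 = 1115/22.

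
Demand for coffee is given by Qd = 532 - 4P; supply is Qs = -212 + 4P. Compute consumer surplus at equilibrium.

Equilibrium: 532 - 4P = -212 + 4P gives P* = 93, Q* = 160.
Demand choke price (Qd = 0): P = 133.
CS = ½(133 − 93)(160) = 3200.

Consumer surplus = 3200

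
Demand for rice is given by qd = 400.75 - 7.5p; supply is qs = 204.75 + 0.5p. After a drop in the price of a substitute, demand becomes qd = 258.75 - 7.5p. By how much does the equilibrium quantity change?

Original equilibrium: p* = 24.5, q* = 217.
New equilibrium: 258.75 - 7.5p = 204.75 + 0.5p, so 54 = 8p and p' = 6.75; q' = 258.75 − 7.5(6.75) = 208.125.
Change in quantity: 208.125 − 217 = -8.875.

Δq = -8.875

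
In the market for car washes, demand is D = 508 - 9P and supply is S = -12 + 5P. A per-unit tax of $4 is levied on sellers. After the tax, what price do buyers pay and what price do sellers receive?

Buyers pay 270/7, sellers receive 242/7

Pre-tax equilibrium: P* = 260/7, Q* = 1216/7.
Tax on sellers shifts supply to S = -12 + 5(P − 4) = -32 + 5P.
508 - 9P = -32 + 5P gives buyer price Pb = 270/7; sellers receive Ps = 270/7 − 4 = 242/7.
New quantity: Q = 508 − 9(270/7) = 1126/7.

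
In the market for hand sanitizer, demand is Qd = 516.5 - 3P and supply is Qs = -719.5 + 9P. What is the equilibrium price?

P* = 103

Set Qd = Qs: 516.5 - 3P = -719.5 + 9P.
1236 = 12P, so P* = 103.
Q* = 516.5 − 3(103) = 207.5.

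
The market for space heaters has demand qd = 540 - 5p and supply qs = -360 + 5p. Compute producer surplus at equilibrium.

Equilibrium: 540 - 5p = -360 + 5p gives p* = 90, q* = 90.
Supply starts at p = 72 (where qs = 0).
PS = ½(90 − 72)(90) = 810.

Producer surplus = 810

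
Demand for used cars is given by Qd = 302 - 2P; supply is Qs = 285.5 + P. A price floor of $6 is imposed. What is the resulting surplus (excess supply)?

Surplus = 1.5

Equilibrium price would be P* = 5.5, so the floor at 6 binds.
At P = 6: Qd = 290, Qs = 291.5.
Surplus = 291.5 − 290 = 1.5.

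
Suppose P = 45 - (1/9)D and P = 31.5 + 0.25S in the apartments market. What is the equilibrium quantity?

Q* = 486/13

Set the two price expressions equal: 45 - (1/9)Q = 31.5 + 0.25Q.
13.5 = (13/36)Q, so Q* = 486/13.
P* = 45 − (1/9)(486/13) = 531/13.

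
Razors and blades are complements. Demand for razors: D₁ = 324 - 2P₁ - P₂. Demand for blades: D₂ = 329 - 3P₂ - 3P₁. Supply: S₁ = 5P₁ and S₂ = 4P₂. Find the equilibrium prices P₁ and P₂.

P₁ = 1939/46, P₂ = 1331/46

Market 1: 324 - 2P₁ - P₂ = 5P₁ → 7P₁ + P₂ = 324.
Market 2: 7P₂ + 3P₁ = 329.
Eliminating P₂: 7×(1) − 1×(2) gives 46P₁ = 1939, so P₁ = 1939/46.
Back-substitute into (2): P₂ = (329 − 3×1939/46) / 7 = 1331/46.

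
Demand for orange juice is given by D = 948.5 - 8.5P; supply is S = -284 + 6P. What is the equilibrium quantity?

Q* = 226

Set D = S: 948.5 - 8.5P = -284 + 6P.
1232.5 = 14.5P, so P* = 85.
Q* = 948.5 − 8.5(85) = 226.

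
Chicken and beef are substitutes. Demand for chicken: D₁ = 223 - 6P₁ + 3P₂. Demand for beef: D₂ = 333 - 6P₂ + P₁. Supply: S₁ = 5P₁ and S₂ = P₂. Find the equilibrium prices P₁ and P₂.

Market 1: 223 - 6P₁ + 3P₂ = 5P₁ → 11P₁ - 3P₂ = 223.
Market 2: 7P₂ - P₁ = 333.
Eliminating P₂: 7×(1) + 3×(2) gives 74P₁ = 2560, so P₁ = 1280/37.
Back-substitute into (2): P₂ = (333 + 1×1280/37) / 7 = 1943/37.

P₁ = 1280/37, P₂ = 1943/37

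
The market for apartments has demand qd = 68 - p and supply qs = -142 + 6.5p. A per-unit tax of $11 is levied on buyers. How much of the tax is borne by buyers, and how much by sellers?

Pre-tax equilibrium: p* = 28, q* = 40.
Tax on buyers shifts demand to qd = 68 − 1(p + 11) = 57 - p.
57 - p = -142 + 6.5p gives seller price ps = 398/15; buyers pay pb = 398/15 + 11 = 563/15.
New quantity: q = 68 − 1(563/15) = 457/15.
Buyer burden = 563/15 − 28 = 143/15; seller burden = 28 − 398/15 = 22/15.

Buyers bear 143/15, sellers bear 22/15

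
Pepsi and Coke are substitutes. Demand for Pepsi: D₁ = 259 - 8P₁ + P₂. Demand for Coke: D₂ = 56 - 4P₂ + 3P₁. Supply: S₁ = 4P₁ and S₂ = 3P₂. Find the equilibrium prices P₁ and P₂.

P₁ = 623/27, P₂ = 161/9

Market 1: 259 - 8P₁ + P₂ = 4P₁ → 12P₁ - P₂ = 259.
Market 2: 7P₂ - 3P₁ = 56.
Eliminating P₂: 7×(1) + 1×(2) gives 81P₁ = 1869, so P₁ = 623/27.
Back-substitute into (2): P₂ = (56 + 3×623/27) / 7 = 161/9.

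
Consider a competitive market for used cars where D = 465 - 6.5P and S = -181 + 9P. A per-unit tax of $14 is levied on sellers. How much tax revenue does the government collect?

Tax revenue = 61306/31

Pre-tax equilibrium: P* = 1292/31, Q* = 6017/31.
Tax on sellers shifts supply to S = -181 + 9(P − 14) = -307 + 9P.
465 - 6.5P = -307 + 9P gives buyer price Pb = 1544/31; sellers receive Ps = 1544/31 − 14 = 1110/31.
New quantity: Q = 465 − 6.5(1544/31) = 4379/31.
Revenue = 14 × 4379/31 = 61306/31.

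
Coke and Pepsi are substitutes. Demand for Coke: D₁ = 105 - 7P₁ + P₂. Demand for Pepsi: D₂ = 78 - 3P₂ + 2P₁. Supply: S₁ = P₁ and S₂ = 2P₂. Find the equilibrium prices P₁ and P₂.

Market 1: 105 - 7P₁ + P₂ = P₁ → 8P₁ - P₂ = 105.
Market 2: 5P₂ - 2P₁ = 78.
Eliminating P₂: 5×(1) + 1×(2) gives 38P₁ = 603, so P₁ = 603/38.
Back-substitute into (2): P₂ = (78 + 2×603/38) / 5 = 417/19.

P₁ = 603/38, P₂ = 417/19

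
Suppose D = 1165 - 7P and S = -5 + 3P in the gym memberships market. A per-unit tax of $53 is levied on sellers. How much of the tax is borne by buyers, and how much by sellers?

Pre-tax equilibrium: P* = 117, Q* = 346.
Tax on sellers shifts supply to S = -5 + 3(P − 53) = -164 + 3P.
1165 - 7P = -164 + 3P gives buyer price Pb = 132.9; sellers receive Ps = 132.9 − 53 = 79.9.
New quantity: Q = 1165 − 7(132.9) = 234.7.
Buyer burden = 132.9 − 117 = 15.9; seller burden = 117 − 79.9 = 37.1.

Buyers bear $15.9, sellers bear $37.1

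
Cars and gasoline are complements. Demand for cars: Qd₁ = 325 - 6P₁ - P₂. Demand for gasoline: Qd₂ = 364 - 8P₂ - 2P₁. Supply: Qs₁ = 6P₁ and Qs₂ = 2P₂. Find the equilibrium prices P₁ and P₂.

Market 1: 325 - 6P₁ - P₂ = 6P₁ → 12P₁ + P₂ = 325.
Market 2: 10P₂ + 2P₁ = 364.
Eliminating P₂: 10×(1) − 1×(2) gives 118P₁ = 2886, so P₁ = 1443/59.
Back-substitute into (2): P₂ = (364 − 2×1443/59) / 10 = 1859/59.

P₁ = 1443/59, P₂ = 1859/59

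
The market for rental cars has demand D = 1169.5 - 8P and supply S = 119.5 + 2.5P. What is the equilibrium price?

Set D = S: 1169.5 - 8P = 119.5 + 2.5P.
1050 = 10.5P, so P* = 100.
Q* = 1169.5 − 8(100) = 369.5.

P* = 100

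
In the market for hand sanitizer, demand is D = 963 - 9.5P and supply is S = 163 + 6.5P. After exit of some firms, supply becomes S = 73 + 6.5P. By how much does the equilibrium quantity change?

ΔQ = -53.4375

Original equilibrium: P* = 50, Q* = 488.
New equilibrium: 963 - 9.5P = 73 + 6.5P, so 890 = 16P and P' = 55.625; Q' = 963 − 9.5(55.625) = 434.5625.
Change in quantity: 434.5625 − 488 = -53.4375.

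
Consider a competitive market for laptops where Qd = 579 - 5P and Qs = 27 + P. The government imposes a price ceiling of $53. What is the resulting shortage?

Shortage = 234

Equilibrium price would be P* = 92, so the ceiling at 53 binds.
At P = 53: Qd = 579 − 5(53) = 314, Qs = 27 + 1(53) = 80.
Shortage = 314 − 80 = 234.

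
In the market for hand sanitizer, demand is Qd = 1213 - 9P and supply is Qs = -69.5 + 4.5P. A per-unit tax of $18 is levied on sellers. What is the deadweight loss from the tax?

Deadweight loss = 486

Pre-tax equilibrium: P* = 95, Q* = 358.
Tax on sellers shifts supply to Qs = -69.5 + 4.5(P − 18) = -150.5 + 4.5P.
1213 - 9P = -150.5 + 4.5P gives buyer price Pb = 101; sellers receive Ps = 101 − 18 = 83.
New quantity: Q = 1213 − 9(101) = 304.
DWL = ½ × 18 × (358 − 304) = 486.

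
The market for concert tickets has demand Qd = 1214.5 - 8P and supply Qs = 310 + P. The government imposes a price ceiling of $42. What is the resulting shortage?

Shortage = 526.5

Equilibrium price would be P* = 100.5, so the ceiling at 42 binds.
At P = 42: Qd = 1214.5 − 8(42) = 878.5, Qs = 310 + 1(42) = 352.
Shortage = 878.5 − 352 = 526.5.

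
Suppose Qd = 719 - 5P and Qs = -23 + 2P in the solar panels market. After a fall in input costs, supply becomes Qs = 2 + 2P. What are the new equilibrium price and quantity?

Original equilibrium: P* = 106, Q* = 189.
New equilibrium: 719 - 5P = 2 + 2P, so 717 = 7P and P' = 717/7; Q' = 719 − 5(717/7) = 1448/7.

P' = 717/7, Q' = 1448/7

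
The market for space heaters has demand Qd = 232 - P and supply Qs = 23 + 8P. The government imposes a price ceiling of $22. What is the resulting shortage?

Shortage = 11

Equilibrium price would be P* = 209/9, so the ceiling at 22 binds.
At P = 22: Qd = 232 − 1(22) = 210, Qs = 23 + 8(22) = 199.
Shortage = 210 − 199 = 11.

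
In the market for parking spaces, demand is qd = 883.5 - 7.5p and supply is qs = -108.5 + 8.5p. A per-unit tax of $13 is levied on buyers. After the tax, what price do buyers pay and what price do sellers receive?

Buyers pay $68.90625, sellers receive $55.90625

Pre-tax equilibrium: p* = 62, q* = 418.5.
Tax on buyers shifts demand to qd = 883.5 − 7.5(p + 13) = 786 - 7.5p.
786 - 7.5p = -108.5 + 8.5p gives seller price ps = 55.90625; buyers pay pb = 55.90625 + 13 = 68.90625.
New quantity: q = 883.5 − 7.5(68.90625) = 366.703125.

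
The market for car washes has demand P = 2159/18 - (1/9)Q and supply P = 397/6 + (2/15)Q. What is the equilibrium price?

P* = 95.5

Set the two price expressions equal: 2159/18 - (1/9)Q = 397/6 + (2/15)Q.
484/9 = (11/45)Q, so Q* = 220.
P* = 2159/18 − (1/9)(220) = 95.5.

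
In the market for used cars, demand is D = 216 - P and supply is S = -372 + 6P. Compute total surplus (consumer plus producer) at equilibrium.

Total surplus = 10164

Equilibrium: 216 - P = -372 + 6P gives P* = 84, Q* = 132.
Demand choke price: P = 216; supply starts at P = 62.
CS = ½(216 − 84)(132) = 8712; PS = ½(84 − 62)(132) = 1452.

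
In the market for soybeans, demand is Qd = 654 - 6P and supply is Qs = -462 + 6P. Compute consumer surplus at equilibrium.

Consumer surplus = 768

Equilibrium: 654 - 6P = -462 + 6P gives P* = 93, Q* = 96.
Demand choke price (Qd = 0): P = 109.
CS = ½(109 − 93)(96) = 768.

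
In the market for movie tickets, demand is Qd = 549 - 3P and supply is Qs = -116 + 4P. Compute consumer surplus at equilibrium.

Equilibrium: 549 - 3P = -116 + 4P gives P* = 95, Q* = 264.
Demand choke price (Qd = 0): P = 183.
CS = ½(183 − 95)(264) = 11616.

Consumer surplus = 11616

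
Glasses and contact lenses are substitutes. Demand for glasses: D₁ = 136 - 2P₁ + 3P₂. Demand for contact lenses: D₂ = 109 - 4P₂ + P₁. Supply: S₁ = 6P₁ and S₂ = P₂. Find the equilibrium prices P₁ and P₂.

Market 1: 136 - 2P₁ + 3P₂ = 6P₁ → 8P₁ - 3P₂ = 136.
Market 2: 5P₂ - P₁ = 109.
Eliminating P₂: 5×(1) + 3×(2) gives 37P₁ = 1007, so P₁ = 1007/37.
Back-substitute into (2): P₂ = (109 + 1×1007/37) / 5 = 1008/37.

P₁ = 1007/37, P₂ = 1008/37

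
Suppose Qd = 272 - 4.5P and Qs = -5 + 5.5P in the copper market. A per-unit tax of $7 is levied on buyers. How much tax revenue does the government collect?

Pre-tax equilibrium: P* = 27.7, Q* = 147.35.
Tax on buyers shifts demand to Qd = 272 − 4.5(P + 7) = 240.5 - 4.5P.
240.5 - 4.5P = -5 + 5.5P gives seller price Ps = 24.55; buyers pay Pb = 24.55 + 7 = 31.55.
New quantity: Q = 272 − 4.5(31.55) = 130.025.
Revenue = 7 × 130.025 = 910.175.

Tax revenue = 910.175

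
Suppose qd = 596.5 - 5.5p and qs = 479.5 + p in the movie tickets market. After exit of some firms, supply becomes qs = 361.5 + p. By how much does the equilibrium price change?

Original equilibrium: p* = 18, q* = 497.5.
New equilibrium: 596.5 - 5.5p = 361.5 + p, so 235 = 6.5p and p' = 470/13; q' = 596.5 − 5.5(470/13) = 10339/26.
Change in price: 470/13 − 18 = 236/13.

Δp = 236/13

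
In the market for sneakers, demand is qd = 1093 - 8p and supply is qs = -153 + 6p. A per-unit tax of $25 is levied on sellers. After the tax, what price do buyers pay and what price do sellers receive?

Pre-tax equilibrium: p* = 89, q* = 381.
Tax on sellers shifts supply to qs = -153 + 6(p − 25) = -303 + 6p.
1093 - 8p = -303 + 6p gives buyer price pb = 698/7; sellers receive ps = 698/7 − 25 = 523/7.
New quantity: q = 1093 − 8(698/7) = 2067/7.

Buyers pay 698/7, sellers receive 523/7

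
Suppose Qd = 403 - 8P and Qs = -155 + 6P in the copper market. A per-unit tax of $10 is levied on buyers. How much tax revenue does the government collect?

Tax revenue = 3490/7

Pre-tax equilibrium: P* = 279/7, Q* = 589/7.
Tax on buyers shifts demand to Qd = 403 − 8(P + 10) = 323 - 8P.
323 - 8P = -155 + 6P gives seller price Ps = 239/7; buyers pay Pb = 239/7 + 10 = 309/7.
New quantity: Q = 403 − 8(309/7) = 349/7.
Revenue = 10 × 349/7 = 3490/7.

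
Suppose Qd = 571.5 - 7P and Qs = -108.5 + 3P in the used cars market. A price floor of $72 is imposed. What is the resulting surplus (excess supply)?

Equilibrium price would be P* = 68, so the floor at 72 binds.
At P = 72: Qd = 67.5, Qs = 107.5.
Surplus = 107.5 − 67.5 = 40.

Surplus = 40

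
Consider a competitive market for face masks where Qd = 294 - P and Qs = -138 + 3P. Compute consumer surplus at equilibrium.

Consumer surplus = 17298

Equilibrium: 294 - P = -138 + 3P gives P* = 108, Q* = 186.
Demand choke price (Qd = 0): P = 294.
CS = ½(294 − 108)(186) = 17298.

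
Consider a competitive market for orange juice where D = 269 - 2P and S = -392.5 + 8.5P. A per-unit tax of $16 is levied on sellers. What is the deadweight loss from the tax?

Pre-tax equilibrium: P* = 63, Q* = 143.
Tax on sellers shifts supply to S = -392.5 + 8.5(P − 16) = -528.5 + 8.5P.
269 - 2P = -528.5 + 8.5P gives buyer price Pb = 1595/21; sellers receive Ps = 1595/21 − 16 = 1259/21.
New quantity: Q = 269 − 2(1595/21) = 2459/21.
DWL = ½ × 16 × (143 − 2459/21) = 4352/21.

Deadweight loss = 4352/21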